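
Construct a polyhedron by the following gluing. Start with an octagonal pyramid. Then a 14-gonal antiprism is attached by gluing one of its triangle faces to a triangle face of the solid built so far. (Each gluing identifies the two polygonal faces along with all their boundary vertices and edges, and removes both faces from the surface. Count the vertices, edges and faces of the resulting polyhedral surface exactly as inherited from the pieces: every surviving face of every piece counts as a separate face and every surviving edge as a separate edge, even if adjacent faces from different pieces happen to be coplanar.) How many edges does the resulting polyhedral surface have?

An octagonal pyramid: V=9, E=16, F=9.
Attach a 14-gonal antiprism (V=28, E=56, F=30) along a 3-gon: merge 3 vertices and 3 edges, delete both glued faces → V=34, E=69, F=37.
Check: V − E + F = 34 − 69 + 37 = 2.

69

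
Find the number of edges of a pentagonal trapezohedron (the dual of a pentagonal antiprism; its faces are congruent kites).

The n-trapezohedron (dual of the n-antiprism) has V = 2·5 + 2 = 12, E = 4·5 = 20, F = 2·5 = 10.

20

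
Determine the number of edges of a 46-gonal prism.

A prism on an n-gon has two n-gon bases and n rectangular sides: V = 2·46 = 92, E = 3·46 = 138, F = 46 + 2 = 48.

138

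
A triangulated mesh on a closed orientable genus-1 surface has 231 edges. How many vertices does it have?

χ = 2 − 2·1 = 0, and every face is a triangle so 3F = 2E.
F = 2E/3 = 154. Then V = 0 + E − F = 0 + 231 − 154 = 77.

77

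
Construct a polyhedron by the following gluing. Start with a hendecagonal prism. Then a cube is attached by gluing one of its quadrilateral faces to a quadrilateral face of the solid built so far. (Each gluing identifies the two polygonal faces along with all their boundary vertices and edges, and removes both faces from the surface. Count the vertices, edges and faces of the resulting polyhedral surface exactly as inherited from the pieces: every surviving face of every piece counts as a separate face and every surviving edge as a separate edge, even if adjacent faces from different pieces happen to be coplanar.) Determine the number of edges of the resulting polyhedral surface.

41

A hendecagonal prism: V=22, E=33, F=13.
Attach a cube (V=8, E=12, F=6) along a 4-gon: merge 4 vertices and 4 edges, delete both glued faces → V=26, E=41, F=17.
Check: V − E + F = 26 − 41 + 17 = 2.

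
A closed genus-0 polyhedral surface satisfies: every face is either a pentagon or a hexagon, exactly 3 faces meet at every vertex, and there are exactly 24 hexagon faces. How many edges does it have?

Let x be the number of pentagons; then F = 24 + x.
Edge–face incidences: 2E = 6·24 + 5·x = 144 + 5x.
Every vertex has degree 3, so 3V = 2E.
Euler: V − E + F = 2 ⇒ (2E)/3 − E + (24 + x) = 2.
Multiply by 6: 2·(2E) − 3·(2E) + 6·(24 + x) = 12, i.e. 144 + 6x − (144 + 5x) = 12.
Collecting terms: x = 12.
Then 2E = 144 + 5·12 = 204, so E = 102, V = 2E/3 = 68, F = 24 + 12 = 36.

102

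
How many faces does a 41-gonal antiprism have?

An antiprism on an n-gon has two n-gon caps and 2n triangles: V = 2·41 = 82, E = 4·41 = 164, F = 2·41 + 2 = 84.

84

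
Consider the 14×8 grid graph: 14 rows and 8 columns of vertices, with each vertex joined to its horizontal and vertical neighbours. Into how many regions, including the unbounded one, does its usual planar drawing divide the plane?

92

The grid has V = 14·8 = 112 vertices and E = 14·7 + 8·13 = 202 edges.
F = 2 − V + E = 2 − 112 + 202 = 92.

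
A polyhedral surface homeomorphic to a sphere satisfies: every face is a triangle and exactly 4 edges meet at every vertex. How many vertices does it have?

Each face has 3 edges and each edge borders two faces, so 2E = 3F.
Each vertex has degree 4, so 4V = 2E and hence V = 3F/4.
Euler: V − E + F = 2 ⇒ (3F/4) − (3F/2) + F = 2.
Multiply by 8: (6 − 12 + 8)F = 16, i.e. 2F = 16.
So F = 8, E = 3·8/2 = 12, V = 3·8/4 = 6.

6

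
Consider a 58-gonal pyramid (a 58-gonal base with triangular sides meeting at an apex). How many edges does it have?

116

A pyramid on an n-gon base has one n-gon and n triangles: V = 58 + 1 = 59, E = 2·58 = 116, F = 58 + 1 = 59.
Check: V − E + F = 59 − 116 + 59 = 2.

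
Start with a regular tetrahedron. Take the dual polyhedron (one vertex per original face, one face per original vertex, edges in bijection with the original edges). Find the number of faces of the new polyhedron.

The base solid has V = 4, E = 6, F = 4.
The dual swaps V and F and preserves E: V′ = F = 4, E′ = E = 6, F′ = V = 4.

4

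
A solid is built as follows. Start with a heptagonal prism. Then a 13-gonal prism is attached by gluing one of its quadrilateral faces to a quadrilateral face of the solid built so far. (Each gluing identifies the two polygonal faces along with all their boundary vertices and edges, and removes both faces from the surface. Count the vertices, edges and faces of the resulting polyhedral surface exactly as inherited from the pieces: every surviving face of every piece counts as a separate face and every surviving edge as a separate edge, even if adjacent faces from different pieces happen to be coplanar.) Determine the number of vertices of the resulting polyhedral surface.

A heptagonal prism: V=14, E=21, F=9.
Attach a 13-gonal prism (V=26, E=39, F=15) along a 4-gon: merge 4 vertices and 4 edges, delete both glued faces → V=36, E=56, F=22.
Check: V − E + F = 36 − 56 + 22 = 2.

36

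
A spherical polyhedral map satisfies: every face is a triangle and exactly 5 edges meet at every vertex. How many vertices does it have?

12

Each face has 3 edges and each edge borders two faces, so 2E = 3F.
Each vertex has degree 5, so 5V = 2E and hence V = 3F/5.
Euler: V − E + F = 2 ⇒ (3F/5) − (3F/2) + F = 2.
Multiply by 10: (6 − 15 + 10)F = 20, i.e. 1F = 20.
So F = 20, E = 3·20/2 = 30, V = 3·20/5 = 12.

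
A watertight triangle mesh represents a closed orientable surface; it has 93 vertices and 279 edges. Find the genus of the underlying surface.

1

Every face is a triangle and each edge borders two faces, so 3F = 2·279, giving F = 186.
χ = V − E + F = 93 − 279 + 186 = 0.
For a closed orientable surface χ = 2 − 2g, so g = (2 − (0))/2 = 1.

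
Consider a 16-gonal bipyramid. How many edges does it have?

48

A bipyramid over an n-gon has 2n triangular faces and n + 2 vertices: V = 16 + 2 = 18, E = 3·16 = 48, F = 2·16 = 32.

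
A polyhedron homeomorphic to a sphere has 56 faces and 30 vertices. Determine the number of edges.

Here V − E + F = 2.
E = V + F − (2) = 30 + 56 − (2) = 84.

84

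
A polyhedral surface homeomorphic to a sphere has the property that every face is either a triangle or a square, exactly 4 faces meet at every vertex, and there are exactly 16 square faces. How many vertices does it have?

Let x be the number of triangles; then F = 16 + x.
Edge–face incidences: 2E = 4·16 + 3·x = 64 + 3x.
Every vertex has degree 4, so 4V = 2E.
Euler: V − E + F = 2 ⇒ (2E)/4 − E + (16 + x) = 2.
Multiply by 8: 2·(2E) − 4·(2E) + 8·(16 + x) = 16, i.e. 128 + 8x − 2·(64 + 3x) = 16.
Collecting terms: 2x = 16, so x = 8.
Then 2E = 64 + 3·8 = 88, so E = 44, V = 2E/4 = 22, F = 16 + 8 = 24.

22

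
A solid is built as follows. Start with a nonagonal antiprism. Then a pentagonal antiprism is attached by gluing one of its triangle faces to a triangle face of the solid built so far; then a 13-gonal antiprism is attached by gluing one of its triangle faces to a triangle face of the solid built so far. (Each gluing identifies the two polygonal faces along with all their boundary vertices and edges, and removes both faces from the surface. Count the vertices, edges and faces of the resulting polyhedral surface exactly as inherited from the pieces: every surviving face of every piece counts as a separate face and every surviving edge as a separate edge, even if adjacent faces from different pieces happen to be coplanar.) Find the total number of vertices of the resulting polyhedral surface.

48

A nonagonal antiprism: V=18, E=36, F=20.
Attach a pentagonal antiprism (V=10, E=20, F=12) along a 3-gon: merge 3 vertices and 3 edges, delete both glued faces → V=25, E=53, F=30.
Attach a 13-gonal antiprism (V=26, E=52, F=28) along a 3-gon: merge 3 vertices and 3 edges, delete both glued faces → V=48, E=102, F=56.
Check: V − E + F = 48 − 102 + 56 = 2.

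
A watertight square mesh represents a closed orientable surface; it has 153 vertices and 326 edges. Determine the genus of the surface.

6

Every face is a square and each edge borders two faces, so 4F = 2·326, giving F = 163.
χ = V − E + F = 153 − 326 + 163 = -10.
For a closed orientable surface χ = 2 − 2g, so g = (2 − (-10))/2 = 6.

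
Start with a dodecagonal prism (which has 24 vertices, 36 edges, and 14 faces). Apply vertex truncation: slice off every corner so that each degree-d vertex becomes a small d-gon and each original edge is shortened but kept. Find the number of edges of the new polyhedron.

108

Truncation replaces each original edge-end by a new vertex, so V′ = 2E = 72.
Each original edge survives, and each old vertex of degree d contributes d new edges; summing degrees gives Σd = 2E, so E′ = E + 2E = 3E = 108.
Each original face survives and each original vertex becomes one new face: F′ = F + V = 38.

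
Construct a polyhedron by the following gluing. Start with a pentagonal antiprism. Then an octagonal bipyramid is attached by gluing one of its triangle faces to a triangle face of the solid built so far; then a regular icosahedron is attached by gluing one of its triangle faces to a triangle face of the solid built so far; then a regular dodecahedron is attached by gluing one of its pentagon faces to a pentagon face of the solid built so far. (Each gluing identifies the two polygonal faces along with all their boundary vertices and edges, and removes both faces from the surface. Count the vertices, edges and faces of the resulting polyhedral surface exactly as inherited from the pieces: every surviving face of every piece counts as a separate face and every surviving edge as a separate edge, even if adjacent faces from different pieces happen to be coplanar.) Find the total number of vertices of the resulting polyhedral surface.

41

A pentagonal antiprism: V=10, E=20, F=12.
Attach an octagonal bipyramid (V=10, E=24, F=16) along a 3-gon: merge 3 vertices and 3 edges, delete both glued faces → V=17, E=41, F=26.
Attach a regular icosahedron (V=12, E=30, F=20) along a 3-gon: merge 3 vertices and 3 edges, delete both glued faces → V=26, E=68, F=44.
Attach a regular dodecahedron (V=20, E=30, F=12) along a 5-gon: merge 5 vertices and 5 edges, delete both glued faces → V=41, E=93, F=54.
Check: V − E + F = 41 − 93 + 54 = 2.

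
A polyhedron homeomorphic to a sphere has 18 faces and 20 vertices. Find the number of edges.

Here V − E + F = 2.
E = V + F − (2) = 20 + 18 − (2) = 36.

36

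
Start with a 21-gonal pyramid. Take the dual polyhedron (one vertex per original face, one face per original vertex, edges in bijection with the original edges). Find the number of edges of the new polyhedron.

42

The base solid has V = 22, E = 42, F = 22.
The dual swaps V and F and preserves E: V′ = F = 22, E′ = E = 42, F′ = V = 22.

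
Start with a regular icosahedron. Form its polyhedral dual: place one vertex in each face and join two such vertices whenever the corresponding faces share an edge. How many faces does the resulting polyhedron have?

12

The base solid has V = 12, E = 30, F = 20.
The dual swaps V and F and preserves E: V′ = F = 20, E′ = E = 30, F′ = V = 12.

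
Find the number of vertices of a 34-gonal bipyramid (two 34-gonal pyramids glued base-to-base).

36

A bipyramid over an n-gon has 2n triangular faces and n + 2 vertices: V = 34 + 2 = 36, E = 3·34 = 102, F = 2·34 = 68.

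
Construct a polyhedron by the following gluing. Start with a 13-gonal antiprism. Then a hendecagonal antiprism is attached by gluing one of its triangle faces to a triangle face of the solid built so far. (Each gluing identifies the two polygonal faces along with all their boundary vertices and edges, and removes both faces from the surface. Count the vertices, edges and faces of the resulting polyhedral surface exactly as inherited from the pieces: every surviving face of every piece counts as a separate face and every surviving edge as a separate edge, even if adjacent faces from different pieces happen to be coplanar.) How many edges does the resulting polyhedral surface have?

A 13-gonal antiprism: V=26, E=52, F=28.
Attach a hendecagonal antiprism (V=22, E=44, F=24) along a 3-gon: merge 3 vertices and 3 edges, delete both glued faces → V=45, E=93, F=50.
Check: V − E + F = 45 − 93 + 50 = 2.

93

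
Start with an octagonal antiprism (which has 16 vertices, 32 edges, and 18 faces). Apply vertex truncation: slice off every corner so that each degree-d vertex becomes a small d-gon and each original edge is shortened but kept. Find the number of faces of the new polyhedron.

Truncation replaces each original edge-end by a new vertex, so V′ = 2E = 64.
Each original edge survives, and each old vertex of degree d contributes d new edges; summing degrees gives Σd = 2E, so E′ = E + 2E = 3E = 96.
Each original face survives and each original vertex becomes one new face: F′ = F + V = 34.

34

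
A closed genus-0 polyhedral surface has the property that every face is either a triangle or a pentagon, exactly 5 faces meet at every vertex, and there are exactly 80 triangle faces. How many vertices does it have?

60

Let x be the number of pentagons; then F = 80 + x.
Edge–face incidences: 2E = 3·80 + 5·x = 240 + 5x.
Every vertex has degree 5, so 5V = 2E.
Euler: V − E + F = 2 ⇒ (2E)/5 − E + (80 + x) = 2.
Multiply by 10: 2·(2E) − 5·(2E) + 10·(80 + x) = 20, i.e. 800 + 10x − 3·(240 + 5x) = 20.
Collecting terms: −5x + 80 = 20, so −5x = −60, so x = 12.
Then 2E = 240 + 5·12 = 300, so E = 150, V = 2E/5 = 60, F = 80 + 12 = 92.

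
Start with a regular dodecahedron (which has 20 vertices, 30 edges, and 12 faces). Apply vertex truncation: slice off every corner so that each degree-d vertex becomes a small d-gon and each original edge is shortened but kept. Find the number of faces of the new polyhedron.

Truncation replaces each original edge-end by a new vertex, so V′ = 2E = 60.
Each original edge survives, and each old vertex of degree d contributes d new edges; summing degrees gives Σd = 2E, so E′ = E + 2E = 3E = 90.
Each original face survives and each original vertex becomes one new face: F′ = F + V = 32.

32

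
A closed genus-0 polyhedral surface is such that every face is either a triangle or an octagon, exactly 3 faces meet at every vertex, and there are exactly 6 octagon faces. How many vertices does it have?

Let x be the number of triangles; then F = 6 + x.
Edge–face incidences: 2E = 8·6 + 3·x = 48 + 3x.
Every vertex has degree 3, so 3V = 2E.
Euler: V − E + F = 2 ⇒ (2E)/3 − E + (6 + x) = 2.
Multiply by 6: 2·(2E) − 3·(2E) + 6·(6 + x) = 12, i.e. 36 + 6x − (48 + 3x) = 12.
Collecting terms: 3x − 12 = 12, so 3x = 24, so x = 8.
Then 2E = 48 + 3·8 = 72, so E = 36, V = 2E/3 = 24, F = 6 + 8 = 14.

24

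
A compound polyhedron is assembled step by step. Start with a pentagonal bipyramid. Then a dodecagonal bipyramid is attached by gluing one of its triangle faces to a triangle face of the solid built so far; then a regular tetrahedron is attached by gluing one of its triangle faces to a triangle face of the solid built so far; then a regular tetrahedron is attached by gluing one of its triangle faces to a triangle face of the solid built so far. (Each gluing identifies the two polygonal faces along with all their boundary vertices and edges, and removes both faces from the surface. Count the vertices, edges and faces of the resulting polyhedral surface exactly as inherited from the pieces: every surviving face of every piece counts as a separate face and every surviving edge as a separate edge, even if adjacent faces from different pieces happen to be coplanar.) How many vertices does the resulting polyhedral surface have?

A pentagonal bipyramid: V=7, E=15, F=10.
Attach a dodecagonal bipyramid (V=14, E=36, F=24) along a 3-gon: merge 3 vertices and 3 edges, delete both glued faces → V=18, E=48, F=32.
Attach a regular tetrahedron (V=4, E=6, F=4) along a 3-gon: merge 3 vertices and 3 edges, delete both glued faces → V=19, E=51, F=34.
Attach a regular tetrahedron (V=4, E=6, F=4) along a 3-gon: merge 3 vertices and 3 edges, delete both glued faces → V=20, E=54, F=36.
Check: V − E + F = 20 − 54 + 36 = 2.

20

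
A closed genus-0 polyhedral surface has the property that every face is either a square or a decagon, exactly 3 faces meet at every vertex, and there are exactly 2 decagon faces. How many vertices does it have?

Let x be the number of squares; then F = 2 + x.
Edge–face incidences: 2E = 10·2 + 4·x = 20 + 4x.
Every vertex has degree 3, so 3V = 2E.
Euler: V − E + F = 2 ⇒ (2E)/3 − E + (2 + x) = 2.
Multiply by 6: 2·(2E) − 3·(2E) + 6·(2 + x) = 12, i.e. 12 + 6x − (20 + 4x) = 12.
Collecting terms: 2x − 8 = 12, so 2x = 20, so x = 10.
Then 2E = 20 + 4·10 = 60, so E = 30, V = 2E/3 = 20, F = 2 + 10 = 12.

20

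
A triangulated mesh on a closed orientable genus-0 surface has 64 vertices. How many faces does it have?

124

χ = 2 − 2·0 = 2, and every face is a triangle so 3F = 2E.
V − E + F = 2 with E = 3F/2 gives 64 − (3/2 − 1)·F = 2, so F = 124 and E = 186.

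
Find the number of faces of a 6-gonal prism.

A prism on an n-gon has two n-gon bases and n rectangular sides: V = 2·6 = 12, E = 3·6 = 18, F = 6 + 2 = 8.
Check: V − E + F = 12 − 18 + 8 = 2.

8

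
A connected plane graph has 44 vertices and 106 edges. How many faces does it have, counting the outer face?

64

Euler's formula for a connected plane graph: V − E + F = 2, so F = 2 − 44 + 106 = 64.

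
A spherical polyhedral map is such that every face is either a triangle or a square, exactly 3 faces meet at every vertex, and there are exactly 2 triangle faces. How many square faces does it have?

3

Let x be the number of squares; then F = 2 + x.
Edge–face incidences: 2E = 3·2 + 4·x = 6 + 4x.
Every vertex has degree 3, so 3V = 2E.
Euler: V − E + F = 2 ⇒ (2E)/3 − E + (2 + x) = 2.
Multiply by 6: 2·(2E) − 3·(2E) + 6·(2 + x) = 12, i.e. 12 + 6x − (6 + 4x) = 12.
Collecting terms: 2x + 6 = 12, so 2x = 6, so x = 3.
Then 2E = 6 + 4·3 = 18, so E = 9, V = 2E/3 = 6, F = 2 + 3 = 5.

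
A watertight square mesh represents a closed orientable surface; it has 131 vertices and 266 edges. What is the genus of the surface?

2

Every face is a square and each edge borders two faces, so 4F = 2·266, giving F = 133.
χ = V − E + F = 131 − 266 + 133 = -2.
For a closed orientable surface χ = 2 − 2g, so g = (2 − (-2))/2 = 2.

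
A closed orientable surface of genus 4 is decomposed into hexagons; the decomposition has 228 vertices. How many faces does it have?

117

χ = 2 − 2·4 = -6, and every face is a hexagon so 6F = 2E.
V − E + F = -6 with E = 6F/2 gives 228 − (6/2 − 1)·F = -6, so F = 117 and E = 351.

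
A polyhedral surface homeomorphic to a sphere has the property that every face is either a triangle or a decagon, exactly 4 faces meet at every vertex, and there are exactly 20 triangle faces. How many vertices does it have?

20

Let x be the number of decagons; then F = 20 + x.
Edge–face incidences: 2E = 3·20 + 10·x = 60 + 10x.
Every vertex has degree 4, so 4V = 2E.
Euler: V − E + F = 2 ⇒ (2E)/4 − E + (20 + x) = 2.
Multiply by 8: 2·(2E) − 4·(2E) + 8·(20 + x) = 16, i.e. 160 + 8x − 2·(60 + 10x) = 16.
Collecting terms: −12x + 40 = 16, so −12x = −24, so x = 2.
Then 2E = 60 + 10·2 = 80, so E = 40, V = 2E/4 = 20, F = 20 + 2 = 22.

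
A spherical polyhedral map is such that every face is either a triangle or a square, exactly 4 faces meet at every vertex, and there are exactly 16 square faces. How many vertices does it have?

Let x be the number of triangles; then F = 16 + x.
Edge–face incidences: 2E = 4·16 + 3·x = 64 + 3x.
Every vertex has degree 4, so 4V = 2E.
Euler: V − E + F = 2 ⇒ (2E)/4 − E + (16 + x) = 2.
Multiply by 8: 2·(2E) − 4·(2E) + 8·(16 + x) = 16, i.e. 128 + 8x − 2·(64 + 3x) = 16.
Collecting terms: 2x = 16, so x = 8.
Then 2E = 64 + 3·8 = 88, so E = 44, V = 2E/4 = 22, F = 16 + 8 = 24.

22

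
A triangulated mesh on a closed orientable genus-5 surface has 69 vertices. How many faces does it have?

χ = 2 − 2·5 = -8, and every face is a triangle so 3F = 2E.
V − E + F = -8 with E = 3F/2 gives 69 − (3/2 − 1)·F = -8, so F = 154 and E = 231.

154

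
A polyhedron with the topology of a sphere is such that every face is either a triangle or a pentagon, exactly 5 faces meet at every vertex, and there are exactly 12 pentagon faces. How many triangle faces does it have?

80

Let x be the number of triangles; then F = 12 + x.
Edge–face incidences: 2E = 5·12 + 3·x = 60 + 3x.
Every vertex has degree 5, so 5V = 2E.
Euler: V − E + F = 2 ⇒ (2E)/5 − E + (12 + x) = 2.
Multiply by 10: 2·(2E) − 5·(2E) + 10·(12 + x) = 20, i.e. 120 + 10x − 3·(60 + 3x) = 20.
Collecting terms: x − 60 = 20, so x = 80.
Then 2E = 60 + 3·80 = 300, so E = 150, V = 2E/5 = 60, F = 12 + 80 = 92.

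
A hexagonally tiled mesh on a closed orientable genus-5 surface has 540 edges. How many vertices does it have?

352

χ = 2 − 2·5 = -8, and every face is a hexagon so 6F = 2E.
F = 2E/6 = 180. Then V = -8 + E − F = -8 + 540 − 180 = 352.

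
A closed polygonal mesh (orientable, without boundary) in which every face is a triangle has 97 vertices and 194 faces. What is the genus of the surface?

1

Every face is a triangle, so 2E = 3·194 = 582, giving E = 291.
χ = V − E + F = 97 − 291 + 194 = 0.
For a closed orientable surface χ = 2 − 2g, so g = (2 − (0))/2 = 1.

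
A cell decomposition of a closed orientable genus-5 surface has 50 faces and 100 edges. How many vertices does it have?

42

For a closed orientable surface of genus 5, χ = 2 − 2·5 = -8.
V = -8 + E − F = -8 + 100 − 50 = 42.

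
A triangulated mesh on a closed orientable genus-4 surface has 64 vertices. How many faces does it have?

140

χ = 2 − 2·4 = -6, and every face is a triangle so 3F = 2E.
V − E + F = -6 with E = 3F/2 gives 64 − (3/2 − 1)·F = -6, so F = 140 and E = 210.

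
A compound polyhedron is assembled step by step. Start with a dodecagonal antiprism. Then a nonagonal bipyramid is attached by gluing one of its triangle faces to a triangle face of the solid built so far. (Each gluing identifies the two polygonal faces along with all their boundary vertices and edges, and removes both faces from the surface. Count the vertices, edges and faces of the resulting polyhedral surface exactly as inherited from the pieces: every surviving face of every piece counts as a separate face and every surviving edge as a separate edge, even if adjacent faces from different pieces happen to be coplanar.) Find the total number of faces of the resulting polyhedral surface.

42

A dodecagonal antiprism: V=24, E=48, F=26.
Attach a nonagonal bipyramid (V=11, E=27, F=18) along a 3-gon: merge 3 vertices and 3 edges, delete both glued faces → V=32, E=72, F=42.
Check: V − E + F = 32 − 72 + 42 = 2.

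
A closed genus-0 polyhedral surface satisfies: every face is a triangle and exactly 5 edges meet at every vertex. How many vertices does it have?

Each face has 3 edges and each edge borders two faces, so 2E = 3F.
Each vertex has degree 5, so 5V = 2E and hence V = 3F/5.
Euler: V − E + F = 2 ⇒ (3F/5) − (3F/2) + F = 2.
Multiply by 10: (6 − 15 + 10)F = 20, i.e. 1F = 20.
So F = 20, E = 3·20/2 = 30, V = 3·20/5 = 12.

12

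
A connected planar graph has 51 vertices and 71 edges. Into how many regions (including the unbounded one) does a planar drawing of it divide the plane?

Euler's formula for a connected plane graph: V − E + F = 2, so F = 2 − 51 + 71 = 22.

22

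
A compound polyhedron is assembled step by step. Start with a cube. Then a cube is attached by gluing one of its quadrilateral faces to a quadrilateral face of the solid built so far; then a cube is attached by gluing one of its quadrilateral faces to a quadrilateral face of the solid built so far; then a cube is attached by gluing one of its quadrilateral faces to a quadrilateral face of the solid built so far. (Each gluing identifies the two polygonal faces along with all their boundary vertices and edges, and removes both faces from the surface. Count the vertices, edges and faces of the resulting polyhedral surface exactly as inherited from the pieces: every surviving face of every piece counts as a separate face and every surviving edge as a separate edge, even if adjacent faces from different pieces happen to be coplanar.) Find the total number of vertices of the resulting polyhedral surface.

20

A cube: V=8, E=12, F=6.
Attach a cube (V=8, E=12, F=6) along a 4-gon: merge 4 vertices and 4 edges, delete both glued faces → V=12, E=20, F=10.
Attach a cube (V=8, E=12, F=6) along a 4-gon: merge 4 vertices and 4 edges, delete both glued faces → V=16, E=28, F=14.
Attach a cube (V=8, E=12, F=6) along a 4-gon: merge 4 vertices and 4 edges, delete both glued faces → V=20, E=36, F=18.
Check: V − E + F = 20 − 36 + 18 = 2.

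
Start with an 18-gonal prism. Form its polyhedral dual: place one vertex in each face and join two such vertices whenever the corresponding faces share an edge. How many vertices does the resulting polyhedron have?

20

The base solid has V = 36, E = 54, F = 20.
The dual swaps V and F and preserves E: V′ = F = 20, E′ = E = 54, F′ = V = 36.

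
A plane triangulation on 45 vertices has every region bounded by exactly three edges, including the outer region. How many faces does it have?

86

In a plane triangulation 3F = 2E and V − E + F = 2, so F = 2V − 4 = 2·45 − 4 = 86.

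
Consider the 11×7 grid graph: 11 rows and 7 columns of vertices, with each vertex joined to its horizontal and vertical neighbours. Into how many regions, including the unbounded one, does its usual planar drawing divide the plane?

The grid has V = 11·7 = 77 vertices and E = 11·6 + 7·10 = 136 edges.
F = 2 − V + E = 2 − 77 + 136 = 61.

61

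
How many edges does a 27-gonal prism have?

81

A prism on an n-gon has two n-gon bases and n rectangular sides: V = 2·27 = 54, E = 3·27 = 81, F = 27 + 2 = 29.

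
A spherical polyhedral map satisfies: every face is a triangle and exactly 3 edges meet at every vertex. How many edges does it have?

Each face has 3 edges and each edge borders two faces, so 2E = 3F.
Each vertex has degree 3, so 3V = 2E and hence V = 3F/3.
Euler: V − E + F = 2 ⇒ (3F/3) − (3F/2) + F = 2.
Multiply by 6: (6 − 9 + 6)F = 12, i.e. 3F = 12.
So F = 4, E = 3·4/2 = 6, V = 3·4/3 = 4.

6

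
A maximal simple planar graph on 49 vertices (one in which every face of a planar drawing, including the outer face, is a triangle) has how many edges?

141

In a plane triangulation 3F = 2E and V − E + F = 2, so E = 3V − 6 = 3·49 − 6 = 141.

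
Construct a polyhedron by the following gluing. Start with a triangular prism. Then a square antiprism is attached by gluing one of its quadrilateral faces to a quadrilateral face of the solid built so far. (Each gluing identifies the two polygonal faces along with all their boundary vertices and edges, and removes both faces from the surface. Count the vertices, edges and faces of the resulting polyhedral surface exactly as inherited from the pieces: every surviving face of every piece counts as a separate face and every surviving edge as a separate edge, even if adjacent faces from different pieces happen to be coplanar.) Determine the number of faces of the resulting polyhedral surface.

13

A triangular prism: V=6, E=9, F=5.
Attach a square antiprism (V=8, E=16, F=10) along a 4-gon: merge 4 vertices and 4 edges, delete both glued faces → V=10, E=21, F=13.
Check: V − E + F = 10 − 21 + 13 = 2.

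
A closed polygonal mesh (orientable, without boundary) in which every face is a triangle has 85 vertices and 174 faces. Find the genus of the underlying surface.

2

Every face is a triangle, so 2E = 3·174 = 522, giving E = 261.
χ = V − E + F = 85 − 261 + 174 = -2.
For a closed orientable surface χ = 2 − 2g, so g = (2 − (-2))/2 = 2.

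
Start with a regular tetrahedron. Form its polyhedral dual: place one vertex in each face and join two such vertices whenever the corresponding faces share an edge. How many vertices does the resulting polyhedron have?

4

The base solid has V = 4, E = 6, F = 4.
The dual swaps V and F and preserves E: V′ = F = 4, E′ = E = 6, F′ = V = 4.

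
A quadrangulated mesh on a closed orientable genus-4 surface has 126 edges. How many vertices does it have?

χ = 2 − 2·4 = -6, and every face is a square so 4F = 2E.
F = 2E/4 = 63. Then V = -6 + E − F = -6 + 126 − 63 = 57.

57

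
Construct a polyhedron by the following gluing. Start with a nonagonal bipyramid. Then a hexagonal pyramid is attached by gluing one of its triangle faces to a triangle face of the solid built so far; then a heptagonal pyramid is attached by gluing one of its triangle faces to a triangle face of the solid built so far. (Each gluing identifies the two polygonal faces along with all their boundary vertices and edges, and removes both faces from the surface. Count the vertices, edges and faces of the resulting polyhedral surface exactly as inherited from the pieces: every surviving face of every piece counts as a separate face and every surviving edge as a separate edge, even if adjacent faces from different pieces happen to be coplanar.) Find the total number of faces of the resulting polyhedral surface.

29

A nonagonal bipyramid: V=11, E=27, F=18.
Attach a hexagonal pyramid (V=7, E=12, F=7) along a 3-gon: merge 3 vertices and 3 edges, delete both glued faces → V=15, E=36, F=23.
Attach a heptagonal pyramid (V=8, E=14, F=8) along a 3-gon: merge 3 vertices and 3 edges, delete both glued faces → V=20, E=47, F=29.
Check: V − E + F = 20 − 47 + 29 = 2.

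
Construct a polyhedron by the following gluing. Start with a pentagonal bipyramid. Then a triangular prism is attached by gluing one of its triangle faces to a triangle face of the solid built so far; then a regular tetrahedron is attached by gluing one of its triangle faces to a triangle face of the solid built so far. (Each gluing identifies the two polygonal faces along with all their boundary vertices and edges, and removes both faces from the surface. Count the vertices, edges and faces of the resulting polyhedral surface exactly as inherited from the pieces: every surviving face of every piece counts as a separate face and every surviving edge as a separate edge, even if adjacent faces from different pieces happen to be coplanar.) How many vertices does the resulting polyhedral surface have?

A pentagonal bipyramid: V=7, E=15, F=10.
Attach a triangular prism (V=6, E=9, F=5) along a 3-gon: merge 3 vertices and 3 edges, delete both glued faces → V=10, E=21, F=13.
Attach a regular tetrahedron (V=4, E=6, F=4) along a 3-gon: merge 3 vertices and 3 edges, delete both glued faces → V=11, E=24, F=15.
Check: V − E + F = 11 − 24 + 15 = 2.

11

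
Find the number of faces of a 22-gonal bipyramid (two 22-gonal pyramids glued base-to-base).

A bipyramid over an n-gon has 2n triangular faces and n + 2 vertices: V = 22 + 2 = 24, E = 3·22 = 66, F = 2·22 = 44.
Check: V − E + F = 24 − 66 + 44 = 2.

44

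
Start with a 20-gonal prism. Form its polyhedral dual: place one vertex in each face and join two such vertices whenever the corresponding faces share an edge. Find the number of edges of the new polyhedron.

The base solid has V = 40, E = 60, F = 22.
The dual swaps V and F and preserves E: V′ = F = 22, E′ = E = 60, F′ = V = 40.

60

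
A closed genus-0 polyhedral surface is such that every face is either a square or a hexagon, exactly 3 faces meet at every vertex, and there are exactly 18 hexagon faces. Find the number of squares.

6

Let x be the number of squares; then F = 18 + x.
Edge–face incidences: 2E = 6·18 + 4·x = 108 + 4x.
Every vertex has degree 3, so 3V = 2E.
Euler: V − E + F = 2 ⇒ (2E)/3 − E + (18 + x) = 2.
Multiply by 6: 2·(2E) − 3·(2E) + 6·(18 + x) = 12, i.e. 108 + 6x − (108 + 4x) = 12.
Collecting terms: 2x = 12, so x = 6.
Then 2E = 108 + 4·6 = 132, so E = 66, V = 2E/3 = 44, F = 18 + 6 = 24.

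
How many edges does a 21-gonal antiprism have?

84

An antiprism on an n-gon has two n-gon caps and 2n triangles: V = 2·21 = 42, E = 4·21 = 84, F = 2·21 + 2 = 44.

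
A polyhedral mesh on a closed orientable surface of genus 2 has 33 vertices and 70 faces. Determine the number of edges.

For a closed orientable surface of genus 2, χ = 2 − 2·2 = -2.
E = V + F − (-2) = 33 + 70 − (-2) = 105.

105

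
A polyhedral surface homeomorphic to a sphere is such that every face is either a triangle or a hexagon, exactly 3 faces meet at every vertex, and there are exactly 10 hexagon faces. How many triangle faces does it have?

4

Let x be the number of triangles; then F = 10 + x.
Edge–face incidences: 2E = 6·10 + 3·x = 60 + 3x.
Every vertex has degree 3, so 3V = 2E.
Euler: V − E + F = 2 ⇒ (2E)/3 − E + (10 + x) = 2.
Multiply by 6: 2·(2E) − 3·(2E) + 6·(10 + x) = 12, i.e. 60 + 6x − (60 + 3x) = 12.
Collecting terms: 3x = 12, so x = 4.
Then 2E = 60 + 3·4 = 72, so E = 36, V = 2E/3 = 24, F = 10 + 4 = 14.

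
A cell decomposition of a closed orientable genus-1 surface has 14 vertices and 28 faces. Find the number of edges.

For a closed orientable surface of genus 1, χ = 2 − 2·1 = 0.
E = V + F − (0) = 14 + 28 − (0) = 42.

42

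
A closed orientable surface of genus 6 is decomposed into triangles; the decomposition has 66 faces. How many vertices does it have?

23

χ = 2 − 2·6 = -10, and every face is a triangle so 3F = 2E.
E = 3·66/2 = 99. Then V = -10 + E − F = -10 + 99 − 66 = 23.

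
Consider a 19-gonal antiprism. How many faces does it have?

40

An antiprism on an n-gon has two n-gon caps and 2n triangles: V = 2·19 = 38, E = 4·19 = 76, F = 2·19 + 2 = 40.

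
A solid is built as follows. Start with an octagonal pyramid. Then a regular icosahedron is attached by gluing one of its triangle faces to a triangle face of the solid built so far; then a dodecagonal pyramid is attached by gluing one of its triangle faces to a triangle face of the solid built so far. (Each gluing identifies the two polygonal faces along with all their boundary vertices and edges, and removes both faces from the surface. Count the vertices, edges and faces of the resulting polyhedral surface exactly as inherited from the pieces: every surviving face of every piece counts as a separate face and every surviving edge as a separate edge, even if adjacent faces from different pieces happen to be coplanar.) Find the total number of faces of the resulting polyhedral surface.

38

An octagonal pyramid: V=9, E=16, F=9.
Attach a regular icosahedron (V=12, E=30, F=20) along a 3-gon: merge 3 vertices and 3 edges, delete both glued faces → V=18, E=43, F=27.
Attach a dodecagonal pyramid (V=13, E=24, F=13) along a 3-gon: merge 3 vertices and 3 edges, delete both glued faces → V=28, E=64, F=38.
Check: V − E + F = 28 − 64 + 38 = 2.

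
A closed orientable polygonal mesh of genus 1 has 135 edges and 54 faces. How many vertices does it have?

81

For a closed orientable surface of genus 1, χ = 2 − 2·1 = 0.
V = 0 + E − F = 0 + 135 − 54 = 81.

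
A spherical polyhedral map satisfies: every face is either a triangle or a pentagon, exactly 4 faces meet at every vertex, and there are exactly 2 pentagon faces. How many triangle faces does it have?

Let x be the number of triangles; then F = 2 + x.
Edge–face incidences: 2E = 5·2 + 3·x = 10 + 3x.
Every vertex has degree 4, so 4V = 2E.
Euler: V − E + F = 2 ⇒ (2E)/4 − E + (2 + x) = 2.
Multiply by 8: 2·(2E) − 4·(2E) + 8·(2 + x) = 16, i.e. 16 + 8x − 2·(10 + 3x) = 16.
Collecting terms: 2x − 4 = 16, so 2x = 20, so x = 10.
Then 2E = 10 + 3·10 = 40, so E = 20, V = 2E/4 = 10, F = 2 + 10 = 12.

10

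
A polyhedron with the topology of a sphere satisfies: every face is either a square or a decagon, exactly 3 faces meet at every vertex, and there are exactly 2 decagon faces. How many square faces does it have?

10

Let x be the number of squares; then F = 2 + x.
Edge–face incidences: 2E = 10·2 + 4·x = 20 + 4x.
Every vertex has degree 3, so 3V = 2E.
Euler: V − E + F = 2 ⇒ (2E)/3 − E + (2 + x) = 2.
Multiply by 6: 2·(2E) − 3·(2E) + 6·(2 + x) = 12, i.e. 12 + 6x − (20 + 4x) = 12.
Collecting terms: 2x − 8 = 12, so 2x = 20, so x = 10.
Then 2E = 20 + 4·10 = 60, so E = 30, V = 2E/3 = 20, F = 2 + 10 = 12.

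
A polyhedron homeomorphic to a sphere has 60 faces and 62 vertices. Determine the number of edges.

120

Here V − E + F = 2.
E = V + F − (2) = 62 + 60 − (2) = 120.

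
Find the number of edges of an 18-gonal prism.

54

A prism on an n-gon has two n-gon bases and n rectangular sides: V = 2·18 = 36, E = 3·18 = 54, F = 18 + 2 = 20.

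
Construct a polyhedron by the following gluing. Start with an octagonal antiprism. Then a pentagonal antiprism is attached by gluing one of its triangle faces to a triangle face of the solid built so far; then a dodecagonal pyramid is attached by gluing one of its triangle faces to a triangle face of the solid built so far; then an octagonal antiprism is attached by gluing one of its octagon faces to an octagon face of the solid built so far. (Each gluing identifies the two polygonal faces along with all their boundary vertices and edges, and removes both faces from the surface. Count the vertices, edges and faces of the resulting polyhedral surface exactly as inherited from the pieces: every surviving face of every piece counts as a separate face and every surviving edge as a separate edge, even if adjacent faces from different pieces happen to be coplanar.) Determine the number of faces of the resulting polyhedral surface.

An octagonal antiprism: V=16, E=32, F=18.
Attach a pentagonal antiprism (V=10, E=20, F=12) along a 3-gon: merge 3 vertices and 3 edges, delete both glued faces → V=23, E=49, F=28.
Attach a dodecagonal pyramid (V=13, E=24, F=13) along a 3-gon: merge 3 vertices and 3 edges, delete both glued faces → V=33, E=70, F=39.
Attach an octagonal antiprism (V=16, E=32, F=18) along an 8-gon: merge 8 vertices and 8 edges, delete both glued faces → V=41, E=94, F=55.
Check: V − E + F = 41 − 94 + 55 = 2.

55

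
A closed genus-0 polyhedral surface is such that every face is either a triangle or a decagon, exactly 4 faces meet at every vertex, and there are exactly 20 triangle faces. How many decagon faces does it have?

Let x be the number of decagons; then F = 20 + x.
Edge–face incidences: 2E = 3·20 + 10·x = 60 + 10x.
Every vertex has degree 4, so 4V = 2E.
Euler: V − E + F = 2 ⇒ (2E)/4 − E + (20 + x) = 2.
Multiply by 8: 2·(2E) − 4·(2E) + 8·(20 + x) = 16, i.e. 160 + 8x − 2·(60 + 10x) = 16.
Collecting terms: −12x + 40 = 16, so −12x = −24, so x = 2.
Then 2E = 60 + 10·2 = 80, so E = 40, V = 2E/4 = 20, F = 20 + 2 = 22.

2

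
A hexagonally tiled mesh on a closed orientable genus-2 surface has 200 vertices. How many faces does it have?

101

χ = 2 − 2·2 = -2, and every face is a hexagon so 6F = 2E.
V − E + F = -2 with E = 6F/2 gives 200 − (6/2 − 1)·F = -2, so F = 101 and E = 303.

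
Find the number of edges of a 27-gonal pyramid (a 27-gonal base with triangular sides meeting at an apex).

54

A pyramid on an n-gon base has one n-gon and n triangles: V = 27 + 1 = 28, E = 2·27 = 54, F = 27 + 1 = 28.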